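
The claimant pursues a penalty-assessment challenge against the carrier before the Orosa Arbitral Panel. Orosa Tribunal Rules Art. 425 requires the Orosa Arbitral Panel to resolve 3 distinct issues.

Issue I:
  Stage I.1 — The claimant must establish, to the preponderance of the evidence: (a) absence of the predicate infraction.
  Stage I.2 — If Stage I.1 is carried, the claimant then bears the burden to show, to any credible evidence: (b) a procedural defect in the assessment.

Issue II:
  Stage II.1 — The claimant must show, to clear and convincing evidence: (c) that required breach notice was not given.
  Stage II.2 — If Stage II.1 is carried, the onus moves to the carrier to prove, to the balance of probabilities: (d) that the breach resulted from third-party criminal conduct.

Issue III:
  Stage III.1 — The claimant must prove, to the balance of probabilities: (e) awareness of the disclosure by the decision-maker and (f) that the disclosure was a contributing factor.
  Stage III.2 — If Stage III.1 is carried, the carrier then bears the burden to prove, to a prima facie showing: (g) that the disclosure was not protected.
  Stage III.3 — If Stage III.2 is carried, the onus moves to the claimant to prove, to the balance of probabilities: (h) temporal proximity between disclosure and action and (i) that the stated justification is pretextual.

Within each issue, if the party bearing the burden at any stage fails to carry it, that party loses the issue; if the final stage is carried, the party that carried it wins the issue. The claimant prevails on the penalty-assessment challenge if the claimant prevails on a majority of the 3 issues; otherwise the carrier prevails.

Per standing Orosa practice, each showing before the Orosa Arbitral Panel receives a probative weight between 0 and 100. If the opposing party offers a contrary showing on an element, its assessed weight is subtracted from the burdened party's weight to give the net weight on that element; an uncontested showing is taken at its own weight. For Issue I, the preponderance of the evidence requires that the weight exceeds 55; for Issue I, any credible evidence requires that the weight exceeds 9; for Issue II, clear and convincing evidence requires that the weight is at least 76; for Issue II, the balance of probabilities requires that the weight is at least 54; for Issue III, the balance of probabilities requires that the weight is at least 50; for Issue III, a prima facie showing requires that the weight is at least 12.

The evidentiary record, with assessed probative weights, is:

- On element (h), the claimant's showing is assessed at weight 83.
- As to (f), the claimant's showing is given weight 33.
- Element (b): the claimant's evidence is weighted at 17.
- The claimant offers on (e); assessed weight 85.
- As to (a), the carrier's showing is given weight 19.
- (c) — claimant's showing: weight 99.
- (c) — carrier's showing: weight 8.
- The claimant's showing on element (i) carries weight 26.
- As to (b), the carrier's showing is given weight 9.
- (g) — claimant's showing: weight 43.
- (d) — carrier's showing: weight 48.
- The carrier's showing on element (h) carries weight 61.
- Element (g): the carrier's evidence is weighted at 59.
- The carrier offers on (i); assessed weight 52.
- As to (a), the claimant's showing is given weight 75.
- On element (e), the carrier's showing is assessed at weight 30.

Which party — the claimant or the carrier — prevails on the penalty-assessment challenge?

carrier

— Issue I —
Stage I.1 (claimant, the preponderance of the evidence, weight exceeds 55): (a) net 75−19=56 > 55 — meets.
  Stage I.1 is satisfied; the claimant continues to bear the burden.
Stage I.2 (claimant, any credible evidence, weight exceeds 9): (b) net 17−9=8 ≤ 9 — fails.
  The claimant does not carry Stage I.2.
So the carrier prevails on this issue.
— Issue II —
Stage II.1 — burden on claimant; standard: clear and convincing evidence (weight is at least 76).
    (c): 99 − 8 = 91 ≥ 76 [met]
  Stage II.1 is satisfied; the onus moves to the carrier.
Stage II.2 — burden on carrier; standard: the balance of probabilities (weight is at least 54).
    (d): 48 < 54 [not met]
  Not every element is met, so the carrier fails to carry Stage II.2.
The claimant prevails on this issue.
— Issue III —
Stage III.1 — burden on claimant; standard: the balance of probabilities (weight is at least 50).
    (e): 85 − 30 = 55 ≥ 50 [met]
    (f): 33 < 50 [not met]
  Stage III.1 not carried; the claimant fails its burden.
The analysis ends at Stage III.1; the carrier prevails on this issue.
Per-issue: Issue I → carrier; Issue II → claimant; Issue III → carrier. The claimant must prevail on a majority of issues; overall, the carrier prevails.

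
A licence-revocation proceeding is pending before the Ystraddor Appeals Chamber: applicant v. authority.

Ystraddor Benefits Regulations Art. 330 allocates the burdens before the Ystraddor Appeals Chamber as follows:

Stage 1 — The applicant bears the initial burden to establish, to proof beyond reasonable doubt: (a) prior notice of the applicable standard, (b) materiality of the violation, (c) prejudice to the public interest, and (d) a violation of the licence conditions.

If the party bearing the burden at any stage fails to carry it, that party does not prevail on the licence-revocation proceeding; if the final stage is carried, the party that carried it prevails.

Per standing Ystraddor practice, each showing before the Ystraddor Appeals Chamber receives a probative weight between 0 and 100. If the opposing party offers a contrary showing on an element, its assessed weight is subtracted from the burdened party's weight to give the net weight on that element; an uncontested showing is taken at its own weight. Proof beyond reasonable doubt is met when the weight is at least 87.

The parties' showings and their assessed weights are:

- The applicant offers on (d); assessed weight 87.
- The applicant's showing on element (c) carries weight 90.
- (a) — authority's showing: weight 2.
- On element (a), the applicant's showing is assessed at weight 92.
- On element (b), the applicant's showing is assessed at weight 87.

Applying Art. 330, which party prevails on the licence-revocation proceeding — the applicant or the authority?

applicant

Stage 1 (applicant, proof beyond reasonable doubt, weight is at least 87): (a) net 92−2=90 ≥ 87 — meets; (b) 87 ≥ 87 — meets; (c) 90 ≥ 87 — meets; (d) 87 ≥ 87 — meets.
  The applicant carries the last stage.
All stages carried — the applicant prevails.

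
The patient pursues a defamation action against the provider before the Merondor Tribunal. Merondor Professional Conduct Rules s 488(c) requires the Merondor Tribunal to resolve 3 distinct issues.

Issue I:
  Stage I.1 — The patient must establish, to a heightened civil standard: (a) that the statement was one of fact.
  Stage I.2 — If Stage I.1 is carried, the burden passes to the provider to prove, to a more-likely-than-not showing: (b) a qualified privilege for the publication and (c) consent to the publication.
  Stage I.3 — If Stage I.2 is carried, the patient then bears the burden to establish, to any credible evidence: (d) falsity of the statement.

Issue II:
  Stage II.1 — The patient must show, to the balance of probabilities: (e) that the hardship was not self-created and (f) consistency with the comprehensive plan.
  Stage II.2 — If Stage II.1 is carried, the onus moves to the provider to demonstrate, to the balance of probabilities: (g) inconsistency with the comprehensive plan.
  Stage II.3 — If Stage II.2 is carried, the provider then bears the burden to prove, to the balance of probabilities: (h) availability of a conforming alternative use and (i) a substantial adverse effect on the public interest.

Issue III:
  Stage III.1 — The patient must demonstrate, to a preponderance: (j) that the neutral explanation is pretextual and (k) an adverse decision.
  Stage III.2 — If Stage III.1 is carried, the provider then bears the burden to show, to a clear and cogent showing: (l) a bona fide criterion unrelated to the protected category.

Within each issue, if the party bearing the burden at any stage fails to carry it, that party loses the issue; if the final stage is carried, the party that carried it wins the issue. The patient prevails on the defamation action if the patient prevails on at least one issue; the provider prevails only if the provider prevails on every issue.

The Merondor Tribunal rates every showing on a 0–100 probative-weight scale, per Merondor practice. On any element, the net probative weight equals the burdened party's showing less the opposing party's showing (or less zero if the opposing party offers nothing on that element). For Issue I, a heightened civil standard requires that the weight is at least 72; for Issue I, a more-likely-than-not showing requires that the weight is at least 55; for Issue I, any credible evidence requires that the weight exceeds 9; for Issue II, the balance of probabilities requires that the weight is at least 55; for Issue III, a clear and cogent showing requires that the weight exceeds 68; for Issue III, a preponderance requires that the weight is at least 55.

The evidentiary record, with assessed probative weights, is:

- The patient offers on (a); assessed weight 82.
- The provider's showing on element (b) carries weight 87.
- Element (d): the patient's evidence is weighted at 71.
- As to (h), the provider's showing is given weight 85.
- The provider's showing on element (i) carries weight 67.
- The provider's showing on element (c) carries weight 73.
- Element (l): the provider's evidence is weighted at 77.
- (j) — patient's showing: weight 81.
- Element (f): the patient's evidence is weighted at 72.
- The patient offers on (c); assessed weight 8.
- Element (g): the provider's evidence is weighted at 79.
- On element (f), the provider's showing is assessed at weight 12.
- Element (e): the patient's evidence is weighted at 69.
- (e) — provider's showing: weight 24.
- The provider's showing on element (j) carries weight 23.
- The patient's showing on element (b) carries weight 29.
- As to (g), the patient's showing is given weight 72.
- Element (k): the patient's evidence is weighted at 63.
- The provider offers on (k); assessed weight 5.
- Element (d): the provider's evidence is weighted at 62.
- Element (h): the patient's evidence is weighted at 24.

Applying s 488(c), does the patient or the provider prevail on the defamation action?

provider

— Issue I —
Stage I.1 — burden on patient; standard: a heightened civil standard (weight is at least 72).
    (a): 82 ≥ 72 [met]
  All elements met. The burden passes to the provider.
Stage I.2 — burden on provider; standard: a more-likely-than-not showing (weight is at least 55).
    (b): 87 − 29 = 58 ≥ 55 [met]
    (c): 73 − 8 = 65 ≥ 55 [met]
  Stage I.2 carried; the burden shifts to the patient.
Stage I.3 — burden on patient; standard: any credible evidence (weight exceeds 9).
    (d): 71 − 62 = 9 ≤ 9 [not met]
  Not every element is met, so the patient fails to carry Stage I.3.
The provider prevails on this issue.
— Issue II —
Stage II.1 — burden on patient; standard: the balance of probabilities (weight is at least 55).
    (e): 69 − 24 = 45 < 55 [not met]
    (f): 72 − 12 = 60 ≥ 55 [met]
  The patient does not carry Stage II.1.
The analysis ends at Stage II.1; the provider prevails on this issue.
— Issue III —
Stage III.1 — burden on patient; standard: a preponderance (weight is at least 55).
    (j): 81 − 23 = 58 ≥ 55 [met]
    (k): 63 − 5 = 58 ≥ 55 [met]
  Stage III.1 is satisfied; the onus moves to the provider.
Stage III.2 — burden on provider; standard: a clear and cogent showing (weight exceeds 68).
    (l): 77 > 68 [met]
  All elements met at the final stage.
All stages carried — the provider prevails on this issue.
Per-issue: Issue I → provider; Issue II → provider; Issue III → provider. The patient must prevail on at least one issue; overall, the provider prevails.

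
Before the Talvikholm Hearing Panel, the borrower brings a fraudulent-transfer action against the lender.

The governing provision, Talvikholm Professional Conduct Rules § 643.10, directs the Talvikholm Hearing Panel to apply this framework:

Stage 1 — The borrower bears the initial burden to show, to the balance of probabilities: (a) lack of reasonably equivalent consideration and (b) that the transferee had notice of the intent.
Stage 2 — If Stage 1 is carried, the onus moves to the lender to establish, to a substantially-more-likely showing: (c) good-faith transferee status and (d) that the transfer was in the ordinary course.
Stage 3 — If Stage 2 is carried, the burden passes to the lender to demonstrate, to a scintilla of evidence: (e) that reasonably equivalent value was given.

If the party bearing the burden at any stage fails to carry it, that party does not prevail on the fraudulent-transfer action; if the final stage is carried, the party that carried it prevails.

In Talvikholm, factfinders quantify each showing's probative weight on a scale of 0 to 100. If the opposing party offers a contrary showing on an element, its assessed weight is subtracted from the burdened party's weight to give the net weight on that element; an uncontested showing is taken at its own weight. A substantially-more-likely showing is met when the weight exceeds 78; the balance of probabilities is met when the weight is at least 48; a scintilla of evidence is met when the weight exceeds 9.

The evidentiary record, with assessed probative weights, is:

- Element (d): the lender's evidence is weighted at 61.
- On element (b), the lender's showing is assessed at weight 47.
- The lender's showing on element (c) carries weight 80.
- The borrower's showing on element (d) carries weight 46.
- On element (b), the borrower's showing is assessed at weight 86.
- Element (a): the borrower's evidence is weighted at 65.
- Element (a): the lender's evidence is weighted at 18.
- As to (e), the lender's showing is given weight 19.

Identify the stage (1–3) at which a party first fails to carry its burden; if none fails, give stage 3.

stage 1

Stage 1 (borrower, the balance of probabilities, weight is at least 48): (a) net 65−18=47 < 48 — fails; (b) net 86−47=39 < 48 — fails.
  Not every element is met, so the borrower fails to carry Stage 1.
So the lender prevails.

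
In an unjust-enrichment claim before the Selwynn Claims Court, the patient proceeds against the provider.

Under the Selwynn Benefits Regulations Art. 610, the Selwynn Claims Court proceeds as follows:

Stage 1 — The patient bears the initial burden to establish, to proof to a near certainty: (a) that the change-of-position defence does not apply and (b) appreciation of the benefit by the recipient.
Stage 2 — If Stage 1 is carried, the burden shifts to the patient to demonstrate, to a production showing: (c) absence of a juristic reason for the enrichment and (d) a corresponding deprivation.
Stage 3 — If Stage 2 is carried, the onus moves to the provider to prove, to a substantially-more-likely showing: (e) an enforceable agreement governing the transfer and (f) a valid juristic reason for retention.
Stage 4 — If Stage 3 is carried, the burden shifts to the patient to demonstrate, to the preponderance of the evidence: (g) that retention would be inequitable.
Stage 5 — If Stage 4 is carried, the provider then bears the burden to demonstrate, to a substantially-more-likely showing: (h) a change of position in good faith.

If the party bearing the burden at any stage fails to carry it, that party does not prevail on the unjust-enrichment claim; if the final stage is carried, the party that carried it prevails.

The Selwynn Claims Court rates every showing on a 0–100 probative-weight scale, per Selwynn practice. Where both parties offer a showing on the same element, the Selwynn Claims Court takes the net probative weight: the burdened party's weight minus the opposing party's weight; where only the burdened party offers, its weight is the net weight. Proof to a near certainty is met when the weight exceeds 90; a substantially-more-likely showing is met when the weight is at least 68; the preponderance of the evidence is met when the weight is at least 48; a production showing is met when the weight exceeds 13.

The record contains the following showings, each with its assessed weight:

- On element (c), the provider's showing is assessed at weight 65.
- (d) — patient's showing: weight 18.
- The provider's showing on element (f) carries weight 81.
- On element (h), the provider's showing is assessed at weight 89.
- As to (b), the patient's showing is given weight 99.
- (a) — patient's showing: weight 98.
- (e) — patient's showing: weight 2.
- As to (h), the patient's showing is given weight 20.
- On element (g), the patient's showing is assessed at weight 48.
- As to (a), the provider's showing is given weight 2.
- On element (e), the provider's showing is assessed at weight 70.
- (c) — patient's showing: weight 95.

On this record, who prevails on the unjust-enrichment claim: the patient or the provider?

Stage 1 (patient, proof to a near certainty, weight exceeds 90): (a) net 98−2=96 > 90 — meets; (b) 99 > 90 — meets.
  Stage 1 is satisfied; the patient continues to bear the burden.
Stage 2 (patient, a production showing, weight exceeds 13): (c) net 95−65=30 > 13 — meets; (d) 18 > 13 — meets.
  All elements met. The burden passes to the provider.
Stage 3 (provider, a substantially-more-likely showing, weight is at least 68): (e) net 70−2=68 ≥ 68 — meets; (f) 81 ≥ 68 — meets.
  Stage 3 carried; the burden shifts to the patient.
Stage 4 (patient, the preponderance of the evidence, weight is at least 48): (g) 48 ≥ 48 — meets.
  Stage 4 carried; the burden shifts to the provider.
Stage 5 (provider, a substantially-more-likely showing, weight is at least 68): (h) net 89−20=69 ≥ 68 — meets.
  The provider carries the last stage.
With every stage satisfied, the provider prevails.

provider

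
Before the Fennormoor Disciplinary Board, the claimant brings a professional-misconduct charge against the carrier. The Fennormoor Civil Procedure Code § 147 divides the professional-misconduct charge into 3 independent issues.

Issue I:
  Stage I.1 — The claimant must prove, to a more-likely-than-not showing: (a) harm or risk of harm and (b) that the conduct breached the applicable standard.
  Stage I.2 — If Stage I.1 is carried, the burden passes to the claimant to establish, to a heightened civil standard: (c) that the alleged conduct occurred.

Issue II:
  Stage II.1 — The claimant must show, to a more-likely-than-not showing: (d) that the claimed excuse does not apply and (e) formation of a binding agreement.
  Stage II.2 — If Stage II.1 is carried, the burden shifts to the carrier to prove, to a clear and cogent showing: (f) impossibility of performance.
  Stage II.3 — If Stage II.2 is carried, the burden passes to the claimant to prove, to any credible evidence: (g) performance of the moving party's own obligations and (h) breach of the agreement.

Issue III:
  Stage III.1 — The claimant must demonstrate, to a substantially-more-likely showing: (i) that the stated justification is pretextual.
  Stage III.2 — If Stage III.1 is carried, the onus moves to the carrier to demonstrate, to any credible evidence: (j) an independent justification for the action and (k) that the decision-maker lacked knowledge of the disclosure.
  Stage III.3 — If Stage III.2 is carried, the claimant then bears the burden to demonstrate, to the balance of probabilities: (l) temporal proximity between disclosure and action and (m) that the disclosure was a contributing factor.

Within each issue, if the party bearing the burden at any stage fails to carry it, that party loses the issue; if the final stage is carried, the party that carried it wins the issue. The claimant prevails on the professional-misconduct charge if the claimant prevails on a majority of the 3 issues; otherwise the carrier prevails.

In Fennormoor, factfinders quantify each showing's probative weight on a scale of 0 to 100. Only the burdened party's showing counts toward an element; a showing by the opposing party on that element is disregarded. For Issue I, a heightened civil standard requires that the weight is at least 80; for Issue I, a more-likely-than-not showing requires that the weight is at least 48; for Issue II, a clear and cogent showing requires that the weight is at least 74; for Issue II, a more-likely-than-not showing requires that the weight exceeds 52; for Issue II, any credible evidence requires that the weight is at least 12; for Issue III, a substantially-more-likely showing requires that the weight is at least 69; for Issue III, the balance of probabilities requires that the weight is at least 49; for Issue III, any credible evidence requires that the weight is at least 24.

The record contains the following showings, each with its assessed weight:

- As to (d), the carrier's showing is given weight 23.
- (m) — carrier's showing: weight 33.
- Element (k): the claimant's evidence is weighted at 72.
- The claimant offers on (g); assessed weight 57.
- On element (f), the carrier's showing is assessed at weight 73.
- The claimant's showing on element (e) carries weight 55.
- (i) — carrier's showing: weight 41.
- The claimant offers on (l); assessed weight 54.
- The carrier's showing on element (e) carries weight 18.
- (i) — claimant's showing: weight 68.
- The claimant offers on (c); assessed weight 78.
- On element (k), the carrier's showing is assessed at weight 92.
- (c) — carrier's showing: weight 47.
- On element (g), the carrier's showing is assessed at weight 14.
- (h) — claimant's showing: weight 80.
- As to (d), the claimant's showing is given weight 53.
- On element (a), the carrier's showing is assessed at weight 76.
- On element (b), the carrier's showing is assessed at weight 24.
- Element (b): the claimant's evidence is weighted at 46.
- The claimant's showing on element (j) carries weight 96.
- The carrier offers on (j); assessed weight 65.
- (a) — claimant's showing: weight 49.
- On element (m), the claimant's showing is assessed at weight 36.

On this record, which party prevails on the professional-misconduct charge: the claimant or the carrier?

— Issue I —
Stage I.1 (claimant, a more-likely-than-not showing, weight is at least 48): (a) 49 (carrier's 76 disregarded) ≥ 48 — meets; (b) 46 (carrier's 24 disregarded) < 48 — fails.
  Not every element is met, so the claimant fails to carry Stage I.1.
The carrier prevails on this issue.
— Issue II —
Stage II.1 (claimant, a more-likely-than-not showing, weight exceeds 52): (d) 53 (carrier's 23 disregarded) > 52 — meets; (e) 55 (carrier's 18 disregarded) > 52 — meets.
  Stage II.1 carried; the burden shifts to the carrier.
Stage II.2 (carrier, a clear and cogent showing, weight is at least 74): (f) 73 < 74 — fails.
  The carrier does not carry Stage II.2.
The claimant prevails on this issue.
— Issue III —
At Stage III.1 the claimant must meet a substantially-more-likely showing (weight is at least 69): on (i) the weight is 68 (the carrier's 41 is given no effect), which does not reach 69, so (i) does not meet the standard.
  Not every element is met, so the claimant fails to carry Stage III.1.
So the carrier prevails on this issue.
Per-issue: Issue I → carrier; Issue II → claimant; Issue III → carrier. The claimant must prevail on a majority of issues; overall, the carrier prevails.

carrier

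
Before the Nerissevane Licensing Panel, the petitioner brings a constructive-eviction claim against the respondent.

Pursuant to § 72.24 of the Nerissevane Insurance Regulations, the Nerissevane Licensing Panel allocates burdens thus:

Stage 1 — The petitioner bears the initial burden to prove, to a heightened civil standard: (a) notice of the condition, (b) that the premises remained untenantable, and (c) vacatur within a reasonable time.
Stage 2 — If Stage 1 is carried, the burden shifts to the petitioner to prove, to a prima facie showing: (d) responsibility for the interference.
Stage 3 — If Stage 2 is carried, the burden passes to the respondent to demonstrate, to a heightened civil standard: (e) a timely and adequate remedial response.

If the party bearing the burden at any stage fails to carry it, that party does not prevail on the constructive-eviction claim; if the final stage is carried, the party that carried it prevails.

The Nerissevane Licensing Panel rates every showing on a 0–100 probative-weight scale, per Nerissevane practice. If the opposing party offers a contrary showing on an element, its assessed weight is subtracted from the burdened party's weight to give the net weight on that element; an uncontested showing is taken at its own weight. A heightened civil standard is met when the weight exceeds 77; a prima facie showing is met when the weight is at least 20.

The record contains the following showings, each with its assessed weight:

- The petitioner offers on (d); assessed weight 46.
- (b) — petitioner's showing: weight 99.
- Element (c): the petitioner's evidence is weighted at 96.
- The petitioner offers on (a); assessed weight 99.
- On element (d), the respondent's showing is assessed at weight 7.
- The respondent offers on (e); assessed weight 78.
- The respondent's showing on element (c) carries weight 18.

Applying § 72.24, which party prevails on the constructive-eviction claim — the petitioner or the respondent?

respondent

At Stage 1 the petitioner must meet a heightened civil standard (weight exceeds 77): on (a) the weight is 99, > 77, so (a) meets the standard; on (b) the weight is 99, which does exceed 77, so (b) meets the standard; on (c) the weight is 96 less the opposing 18 gives net 78, which does exceed 77, so (c) meets the standard.
  All elements met. The petitioner retains the burden for Stage 2.
At Stage 2 the petitioner must meet a prima facie showing (weight is at least 20): on (d) the weight is 46 less the opposing 7 gives net 39, which does reach 20, so (d) meets the standard.
  Stage 2 carried; the burden shifts to the respondent.
At Stage 3 the respondent must meet a heightened civil standard (weight exceeds 77): on (e) the weight is 78, which does exceed 77, so (e) meets the standard.
  All elements met at the final stage.
With every stage satisfied, the respondent prevails.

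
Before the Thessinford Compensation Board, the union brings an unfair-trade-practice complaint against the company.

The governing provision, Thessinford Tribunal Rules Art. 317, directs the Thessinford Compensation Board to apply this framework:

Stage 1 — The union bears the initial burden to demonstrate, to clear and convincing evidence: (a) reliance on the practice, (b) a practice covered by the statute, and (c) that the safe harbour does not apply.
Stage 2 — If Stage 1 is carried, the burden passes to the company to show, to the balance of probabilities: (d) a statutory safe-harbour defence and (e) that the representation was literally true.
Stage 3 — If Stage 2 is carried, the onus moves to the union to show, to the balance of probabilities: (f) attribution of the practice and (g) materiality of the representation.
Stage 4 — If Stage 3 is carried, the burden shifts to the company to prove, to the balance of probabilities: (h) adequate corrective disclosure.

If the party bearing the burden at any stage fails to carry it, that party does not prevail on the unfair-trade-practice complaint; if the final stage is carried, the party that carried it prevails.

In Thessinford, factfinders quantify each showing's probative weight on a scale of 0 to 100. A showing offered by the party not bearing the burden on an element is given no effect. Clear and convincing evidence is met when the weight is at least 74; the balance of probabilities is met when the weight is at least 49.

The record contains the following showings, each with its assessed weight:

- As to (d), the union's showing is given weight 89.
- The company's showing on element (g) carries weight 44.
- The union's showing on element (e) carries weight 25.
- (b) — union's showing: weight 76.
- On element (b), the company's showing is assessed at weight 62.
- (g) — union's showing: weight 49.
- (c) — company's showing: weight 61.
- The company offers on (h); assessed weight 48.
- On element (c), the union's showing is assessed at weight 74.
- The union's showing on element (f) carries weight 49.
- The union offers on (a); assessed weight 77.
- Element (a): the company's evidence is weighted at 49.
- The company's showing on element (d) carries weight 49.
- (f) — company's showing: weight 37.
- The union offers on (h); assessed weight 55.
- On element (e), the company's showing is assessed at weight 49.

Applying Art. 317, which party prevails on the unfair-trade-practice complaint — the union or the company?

union

At Stage 1 the union must meet clear and convincing evidence (weight is at least 74): on (a) the weight is 77 (the company's 49 is given no effect), ≥ 74, so (a) meets the standard; on (b) the weight is 76 (the company's 62 is given no effect), which does reach 74, so (b) meets the standard; on (c) the weight is 74 (the company's 61 is given no effect), ≥ 74, so (c) meets the standard.
  All elements met. The burden passes to the company.
At Stage 2 the company must meet the balance of probabilities (weight is at least 49): on (d) the weight is 49 (the union's 89 is given no effect), ≥ 49, so (d) meets the standard; on (e) the weight is 49 (the union's 25 is given no effect), which does reach 49, so (e) meets the standard.
  All elements met. The burden passes to the union.
At Stage 3 the union must meet the balance of probabilities (weight is at least 49): on (f) the weight is 49 (the company's 37 is given no effect), which does reach 49, so (f) meets the standard; on (g) the weight is 49 (the company's 44 is given no effect), ≥ 49, so (g) meets the standard.
  Stage 3 is satisfied; the onus moves to the company.
At Stage 4 the company must meet the balance of probabilities (weight is at least 49): on (h) the weight is 48 (the union's 55 is given no effect), < 49, so (h) does not meet the standard.
  Not every element is met, so the company fails to carry Stage 4.
So the union prevails.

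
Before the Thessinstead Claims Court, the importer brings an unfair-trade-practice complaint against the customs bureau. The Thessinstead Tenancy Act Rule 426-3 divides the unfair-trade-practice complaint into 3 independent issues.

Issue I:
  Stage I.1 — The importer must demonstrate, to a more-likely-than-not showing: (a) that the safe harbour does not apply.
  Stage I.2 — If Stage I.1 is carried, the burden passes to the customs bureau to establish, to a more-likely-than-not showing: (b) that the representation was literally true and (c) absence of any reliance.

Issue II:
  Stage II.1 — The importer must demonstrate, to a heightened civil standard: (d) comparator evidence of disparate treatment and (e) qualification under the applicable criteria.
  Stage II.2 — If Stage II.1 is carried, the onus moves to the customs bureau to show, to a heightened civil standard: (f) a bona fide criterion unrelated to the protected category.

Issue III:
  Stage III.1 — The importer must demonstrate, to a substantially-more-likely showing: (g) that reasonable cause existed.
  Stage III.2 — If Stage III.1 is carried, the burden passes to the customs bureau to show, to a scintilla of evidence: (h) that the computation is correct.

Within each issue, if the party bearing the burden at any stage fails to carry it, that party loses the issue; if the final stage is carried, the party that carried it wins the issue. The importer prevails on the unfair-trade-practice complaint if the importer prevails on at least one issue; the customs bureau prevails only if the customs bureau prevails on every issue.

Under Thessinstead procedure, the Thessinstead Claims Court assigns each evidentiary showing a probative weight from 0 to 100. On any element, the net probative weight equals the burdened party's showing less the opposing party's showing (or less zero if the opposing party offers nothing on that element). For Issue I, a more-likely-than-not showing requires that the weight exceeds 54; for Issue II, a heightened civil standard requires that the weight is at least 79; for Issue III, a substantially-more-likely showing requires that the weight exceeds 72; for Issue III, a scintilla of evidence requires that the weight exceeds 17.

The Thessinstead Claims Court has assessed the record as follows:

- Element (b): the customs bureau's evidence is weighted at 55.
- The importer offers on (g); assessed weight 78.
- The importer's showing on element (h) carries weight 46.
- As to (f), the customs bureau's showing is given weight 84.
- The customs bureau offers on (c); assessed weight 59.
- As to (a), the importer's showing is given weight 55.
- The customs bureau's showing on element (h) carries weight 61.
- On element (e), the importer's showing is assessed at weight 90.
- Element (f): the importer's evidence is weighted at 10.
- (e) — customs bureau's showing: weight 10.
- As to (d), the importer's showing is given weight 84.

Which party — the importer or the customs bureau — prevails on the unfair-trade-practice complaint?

importer

— Issue I —
Stage I.1 — burden on importer; standard: a more-likely-than-not showing (weight exceeds 54).
    (a): 55 > 54 [met]
  Stage I.1 is satisfied; the onus moves to the customs bureau.
Stage I.2 — burden on customs bureau; standard: a more-likely-than-not showing (weight exceeds 54).
    (b): 55 > 54 [met]
    (c): 59 > 54 [met]
  Stage I.2 carried; the final stage is satisfied.
All stages carried — the customs bureau prevails on this issue.
— Issue II —
At Stage II.1 the importer must meet a heightened civil standard (weight is at least 79): on (d) the weight is 84, which does reach 79, so (d) meets the standard; on (e) the weight is 90 less the opposing 10 gives net 80, which does reach 79, so (e) meets the standard.
  Stage II.1 is satisfied; the onus moves to the customs bureau.
At Stage II.2 the customs bureau must meet a heightened civil standard (weight is at least 79): on (f) the weight is 84 less the opposing 10 gives net 74, which does not reach 79, so (f) does not meet the standard.
  The customs bureau does not carry Stage II.2.
So the importer prevails on this issue.
— Issue III —
Stage III.1 (importer, a substantially-more-likely showing, weight exceeds 72): (g) 78 > 72 — meets.
  Stage III.1 is satisfied; the onus moves to the customs bureau.
Stage III.2 (customs bureau, a scintilla of evidence, weight exceeds 17): (h) net 61−46=15 ≤ 17 — fails.
  Stage III.2 not carried; the customs bureau fails its burden.
So the importer prevails on this issue.
Per-issue: Issue I → customs bureau; Issue II → importer; Issue III → importer. The importer must prevail on at least one issue; overall, the importer prevails.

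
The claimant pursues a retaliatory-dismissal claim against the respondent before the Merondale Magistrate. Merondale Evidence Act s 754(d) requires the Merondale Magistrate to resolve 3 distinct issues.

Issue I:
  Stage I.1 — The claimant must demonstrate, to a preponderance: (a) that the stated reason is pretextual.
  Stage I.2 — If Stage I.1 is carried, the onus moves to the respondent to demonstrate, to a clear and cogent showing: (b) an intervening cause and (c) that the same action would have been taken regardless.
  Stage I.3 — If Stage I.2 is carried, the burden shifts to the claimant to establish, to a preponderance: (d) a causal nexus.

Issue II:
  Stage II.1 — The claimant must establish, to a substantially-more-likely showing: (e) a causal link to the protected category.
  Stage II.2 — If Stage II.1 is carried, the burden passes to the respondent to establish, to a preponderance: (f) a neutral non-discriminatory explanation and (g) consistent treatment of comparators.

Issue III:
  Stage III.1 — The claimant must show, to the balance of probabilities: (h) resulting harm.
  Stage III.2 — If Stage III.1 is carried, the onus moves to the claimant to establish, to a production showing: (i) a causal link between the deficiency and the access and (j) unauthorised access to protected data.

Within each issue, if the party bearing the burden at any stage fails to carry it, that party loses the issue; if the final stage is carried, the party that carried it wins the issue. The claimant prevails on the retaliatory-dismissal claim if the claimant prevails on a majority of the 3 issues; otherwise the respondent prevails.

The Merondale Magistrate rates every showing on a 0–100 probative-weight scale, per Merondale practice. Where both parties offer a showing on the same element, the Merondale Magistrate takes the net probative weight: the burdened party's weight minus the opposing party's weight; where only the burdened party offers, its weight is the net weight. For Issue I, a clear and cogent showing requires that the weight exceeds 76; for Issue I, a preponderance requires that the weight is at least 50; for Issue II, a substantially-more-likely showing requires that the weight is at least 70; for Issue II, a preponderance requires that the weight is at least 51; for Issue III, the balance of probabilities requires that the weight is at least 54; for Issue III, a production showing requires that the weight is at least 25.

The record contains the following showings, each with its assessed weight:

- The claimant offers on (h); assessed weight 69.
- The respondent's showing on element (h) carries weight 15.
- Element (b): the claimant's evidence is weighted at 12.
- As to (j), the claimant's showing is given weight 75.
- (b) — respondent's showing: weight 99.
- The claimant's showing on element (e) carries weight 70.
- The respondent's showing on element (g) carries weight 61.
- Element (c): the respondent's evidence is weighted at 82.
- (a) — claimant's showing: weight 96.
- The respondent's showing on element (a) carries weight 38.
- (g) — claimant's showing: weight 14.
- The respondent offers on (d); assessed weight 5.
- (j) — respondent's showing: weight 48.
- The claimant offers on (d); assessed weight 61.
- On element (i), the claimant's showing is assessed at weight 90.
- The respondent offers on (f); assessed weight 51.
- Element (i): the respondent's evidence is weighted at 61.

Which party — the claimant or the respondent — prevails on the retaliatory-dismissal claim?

claimant

— Issue I —
Stage I.1 — burden on claimant; standard: a preponderance (weight is at least 50).
    (a): 96 − 38 = 58 ≥ 50 [met]
  Stage I.1 carried; the burden shifts to the respondent.
Stage I.2 — burden on respondent; standard: a clear and cogent showing (weight exceeds 76).
    (b): 99 − 12 = 87 > 76 [met]
    (c): 82 > 76 [met]
  All elements met. The burden passes to the claimant.
Stage I.3 — burden on claimant; standard: a preponderance (weight is at least 50).
    (d): 61 − 5 = 56 ≥ 50 [met]
  All elements met at the final stage.
With every stage satisfied, the claimant prevails on this issue.
— Issue II —
At Stage II.1 the claimant must meet a substantially-more-likely showing (weight is at least 70): on (e) the weight is 70, which does reach 70, so (e) meets the standard.
  All elements met. The burden passes to the respondent.
At Stage II.2 the respondent must meet a preponderance (weight is at least 51): on (f) the weight is 51, which does reach 51, so (f) meets the standard; on (g) the weight is 61 less the opposing 14 gives net 47, < 51, so (g) does not meet the standard.
  The respondent does not carry Stage II.2.
The claimant prevails on this issue.
— Issue III —
At Stage III.1 the claimant must meet the balance of probabilities (weight is at least 54): on (h) the weight is 69 less the opposing 15 gives net 54, which does reach 54, so (h) meets the standard.
  All elements met. The claimant retains the burden for Stage III.2.
At Stage III.2 the claimant must meet a production showing (weight is at least 25): on (i) the weight is 90 less the opposing 61 gives net 29, ≥ 25, so (i) meets the standard; on (j) the weight is 75 less the opposing 48 gives net 27, which does reach 25, so (j) meets the standard.
  Stage III.2 carried; the final stage is satisfied.
All stages carried — the claimant prevails on this issue.
Per-issue: Issue I → claimant; Issue II → claimant; Issue III → claimant. The claimant must prevail on a majority of issues; overall, the claimant prevails.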